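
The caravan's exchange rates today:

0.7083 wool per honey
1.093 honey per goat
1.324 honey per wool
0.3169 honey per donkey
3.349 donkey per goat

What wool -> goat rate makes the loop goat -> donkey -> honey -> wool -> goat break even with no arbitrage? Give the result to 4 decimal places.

1.3303

Known legs of the cycle: 3.349 × 0.3169 × 0.7083 = 0.75171744423
For no arbitrage the full-cycle product must be 1, so the missing rate is 1 / 0.75171744423 ≈ 1.330287.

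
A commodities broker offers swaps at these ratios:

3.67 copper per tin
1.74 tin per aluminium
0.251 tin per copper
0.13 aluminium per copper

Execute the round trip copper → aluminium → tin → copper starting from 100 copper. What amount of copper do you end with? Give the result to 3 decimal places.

100 copper × 0.13 = 13 aluminium
13 aluminium × 1.74 = 22.62 tin
22.62 tin × 3.67 = 83.0154 copper

83.015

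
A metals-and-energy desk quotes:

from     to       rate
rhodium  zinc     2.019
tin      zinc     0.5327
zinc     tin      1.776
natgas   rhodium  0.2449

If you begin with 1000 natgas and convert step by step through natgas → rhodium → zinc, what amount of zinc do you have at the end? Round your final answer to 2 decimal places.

494.45

1000 natgas × 0.2449 = 244.9 rhodium
244.9 rhodium × 2.019 = 494.4531 zinc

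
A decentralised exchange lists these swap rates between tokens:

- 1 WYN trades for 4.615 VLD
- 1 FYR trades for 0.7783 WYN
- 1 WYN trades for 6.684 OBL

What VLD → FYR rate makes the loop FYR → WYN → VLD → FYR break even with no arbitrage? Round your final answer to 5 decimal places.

0.27841

Known legs of the cycle: 0.7783 × 4.615 = 3.5918545
For no arbitrage the full-cycle product must be 1, so the missing rate is 1 / 3.5918545 ≈ 0.2784077.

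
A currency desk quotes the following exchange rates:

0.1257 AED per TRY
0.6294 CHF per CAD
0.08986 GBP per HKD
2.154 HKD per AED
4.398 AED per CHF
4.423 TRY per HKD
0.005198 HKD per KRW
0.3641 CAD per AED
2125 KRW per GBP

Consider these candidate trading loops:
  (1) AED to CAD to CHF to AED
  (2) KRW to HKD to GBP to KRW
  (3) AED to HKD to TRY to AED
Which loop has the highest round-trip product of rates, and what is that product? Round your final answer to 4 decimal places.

(1) 0.3641 × 0.6294 × 4.398 = 1.00787
(2) 0.005198 × 0.08986 × 2125 = 0.99257
(3) 2.154 × 4.423 × 0.1257 = 1.19756
Highest is cycle (3) at 1.1976 (>1, arbitrage).

1.1976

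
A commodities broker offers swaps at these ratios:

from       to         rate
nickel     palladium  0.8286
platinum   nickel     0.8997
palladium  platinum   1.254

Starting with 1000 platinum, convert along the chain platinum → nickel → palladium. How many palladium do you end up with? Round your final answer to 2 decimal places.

745.49

1000 platinum × 0.8997 = 899.7 nickel
899.7 nickel × 0.8286 = 745.49142 palladium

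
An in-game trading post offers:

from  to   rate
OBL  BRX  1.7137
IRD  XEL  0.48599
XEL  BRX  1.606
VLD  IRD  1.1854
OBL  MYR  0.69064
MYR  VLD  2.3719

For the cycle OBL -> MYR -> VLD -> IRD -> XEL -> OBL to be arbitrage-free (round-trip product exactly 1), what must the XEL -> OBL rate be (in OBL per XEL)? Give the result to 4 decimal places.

Known legs of the cycle: 0.69064 × 2.3719 × 1.1854 × 0.48599 = 0.943713915503914736
For no arbitrage the full-cycle product must be 1, so the missing rate is 1 / 0.943713915503914736 ≈ 1.059643.

1.0596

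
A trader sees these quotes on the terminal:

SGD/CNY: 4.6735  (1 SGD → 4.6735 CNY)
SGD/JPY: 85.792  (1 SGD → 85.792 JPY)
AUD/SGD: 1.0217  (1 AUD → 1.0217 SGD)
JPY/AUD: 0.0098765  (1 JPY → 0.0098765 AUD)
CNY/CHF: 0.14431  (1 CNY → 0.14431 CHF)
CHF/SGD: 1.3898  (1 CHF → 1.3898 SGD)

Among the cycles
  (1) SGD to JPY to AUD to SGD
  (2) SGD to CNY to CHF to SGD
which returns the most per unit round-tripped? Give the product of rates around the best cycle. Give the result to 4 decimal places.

(1) 85.792 × 0.0098765 × 1.0217 = 0.86571
(2) 4.6735 × 0.14431 × 1.3898 = 0.93733
Highest is cycle (2) at 0.9373 (≤1, no arbitrage).

0.9373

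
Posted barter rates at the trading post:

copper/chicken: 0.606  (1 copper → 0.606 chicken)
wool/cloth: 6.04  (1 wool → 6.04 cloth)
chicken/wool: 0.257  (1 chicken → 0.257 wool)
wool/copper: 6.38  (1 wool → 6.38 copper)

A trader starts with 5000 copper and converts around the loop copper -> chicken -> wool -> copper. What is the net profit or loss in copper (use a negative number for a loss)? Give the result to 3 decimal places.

-31.830

5000 copper × 0.606 = 3030 chicken
3030 chicken × 0.257 = 778.71 wool
778.71 wool × 6.38 = 4968.1698 copper
Net change: 4968.1698 − 5000 = -31.8302 copper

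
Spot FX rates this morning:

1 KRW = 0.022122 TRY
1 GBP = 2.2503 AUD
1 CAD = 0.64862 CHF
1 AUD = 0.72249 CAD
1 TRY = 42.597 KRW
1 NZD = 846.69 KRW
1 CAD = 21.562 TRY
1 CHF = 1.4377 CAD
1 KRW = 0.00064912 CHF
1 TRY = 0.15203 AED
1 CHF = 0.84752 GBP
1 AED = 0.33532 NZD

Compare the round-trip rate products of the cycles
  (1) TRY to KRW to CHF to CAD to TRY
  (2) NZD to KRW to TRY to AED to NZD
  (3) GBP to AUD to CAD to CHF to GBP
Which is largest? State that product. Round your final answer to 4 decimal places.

(1) 42.597 × 0.00064912 × 1.4377 × 21.562 = 0.85716
(2) 846.69 × 0.022122 × 0.15203 × 0.33532 = 0.95486
(3) 2.2503 × 0.72249 × 0.64862 × 0.84752 = 0.89374
Highest is cycle (2) at 0.9549 (≤1, no arbitrage).

0.9549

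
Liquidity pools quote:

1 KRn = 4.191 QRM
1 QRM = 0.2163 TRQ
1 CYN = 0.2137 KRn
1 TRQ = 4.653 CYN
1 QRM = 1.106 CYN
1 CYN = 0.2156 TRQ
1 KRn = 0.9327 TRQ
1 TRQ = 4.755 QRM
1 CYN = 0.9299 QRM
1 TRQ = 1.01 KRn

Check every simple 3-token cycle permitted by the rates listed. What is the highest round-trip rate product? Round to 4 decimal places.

1.1338

CYN→TRQ→QRM→CYN: 0.2156 × 4.755 × 1.106 = 1.13385
CYN→KRn→QRM→CYN: 0.2137 × 4.191 × 1.106 = 0.99055
CYN→QRM→TRQ→CYN: 0.9299 × 0.2163 × 4.653 = 0.93589
CYN→KRn→TRQ→CYN: 0.2137 × 0.9327 × 4.653 = 0.92743
KRn→QRM→TRQ→KRn: 4.191 × 0.2163 × 1.01 = 0.91558
Maximum is CYN→TRQ→QRM→CYN at 1.1338; arbitrage exists.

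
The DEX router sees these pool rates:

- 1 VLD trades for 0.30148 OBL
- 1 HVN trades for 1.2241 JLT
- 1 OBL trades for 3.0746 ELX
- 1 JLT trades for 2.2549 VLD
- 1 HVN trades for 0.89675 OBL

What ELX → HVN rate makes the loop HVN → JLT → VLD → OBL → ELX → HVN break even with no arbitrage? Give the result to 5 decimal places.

Known legs of the cycle: 1.2241 × 2.2549 × 0.30148 × 3.0746 = 2.55853471498472072
For no arbitrage the full-cycle product must be 1, so the missing rate is 1 / 2.55853471498472072 ≈ 0.3908487.

0.39085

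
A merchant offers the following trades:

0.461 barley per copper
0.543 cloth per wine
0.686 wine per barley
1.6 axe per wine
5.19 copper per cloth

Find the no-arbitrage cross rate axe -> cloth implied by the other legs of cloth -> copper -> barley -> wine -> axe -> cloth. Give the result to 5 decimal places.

0.38079

Known legs of the cycle: 5.19 × 0.461 × 0.686 × 1.6 = 2.626106784
For no arbitrage the full-cycle product must be 1, so the missing rate is 1 / 2.626106784 ≈ 0.3807918.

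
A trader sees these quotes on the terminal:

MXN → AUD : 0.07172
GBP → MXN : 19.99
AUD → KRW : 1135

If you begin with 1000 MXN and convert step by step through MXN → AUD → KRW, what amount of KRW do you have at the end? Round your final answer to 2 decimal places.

1000 MXN × 0.07172 = 71.72 AUD
71.72 AUD × 1135 = 81402.2 KRW

81402.20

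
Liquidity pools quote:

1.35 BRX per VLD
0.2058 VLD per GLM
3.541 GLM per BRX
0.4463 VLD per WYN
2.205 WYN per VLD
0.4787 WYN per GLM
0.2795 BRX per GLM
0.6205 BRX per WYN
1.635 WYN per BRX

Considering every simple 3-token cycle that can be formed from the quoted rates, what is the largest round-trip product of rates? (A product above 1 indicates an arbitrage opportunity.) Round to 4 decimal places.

BRX→GLM→WYN→BRX: 3.541 × 0.4787 × 0.6205 = 1.05180
BRX→WYN→VLD→BRX: 1.635 × 0.4463 × 1.35 = 0.98510
BRX→GLM→VLD→BRX: 3.541 × 0.2058 × 1.35 = 0.98380
Maximum is BRX→GLM→WYN→BRX at 1.0518; arbitrage exists.

1.0518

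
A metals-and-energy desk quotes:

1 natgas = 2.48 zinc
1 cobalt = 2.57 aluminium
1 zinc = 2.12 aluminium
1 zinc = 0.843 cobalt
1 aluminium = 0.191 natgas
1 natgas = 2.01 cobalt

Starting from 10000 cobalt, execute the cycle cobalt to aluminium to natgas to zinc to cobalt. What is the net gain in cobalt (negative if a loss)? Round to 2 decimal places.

262.32

10000 cobalt × 2.57 = 25700 aluminium
25700 aluminium × 0.191 = 4908.7 natgas
4908.7 natgas × 2.48 = 12173.576 zinc
12173.576 zinc × 0.843 = 10262.324568 cobalt
Net change: 10262.324568 − 10000 = 262.324568 cobalt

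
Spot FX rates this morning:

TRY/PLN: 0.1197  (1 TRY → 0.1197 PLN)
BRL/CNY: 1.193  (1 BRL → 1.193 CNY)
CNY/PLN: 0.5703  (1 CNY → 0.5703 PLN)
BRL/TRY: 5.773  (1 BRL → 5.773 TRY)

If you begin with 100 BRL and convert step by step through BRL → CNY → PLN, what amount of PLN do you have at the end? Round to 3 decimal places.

100 BRL × 1.193 = 119.3 CNY
119.3 CNY × 0.5703 = 68.03679 PLN

68.037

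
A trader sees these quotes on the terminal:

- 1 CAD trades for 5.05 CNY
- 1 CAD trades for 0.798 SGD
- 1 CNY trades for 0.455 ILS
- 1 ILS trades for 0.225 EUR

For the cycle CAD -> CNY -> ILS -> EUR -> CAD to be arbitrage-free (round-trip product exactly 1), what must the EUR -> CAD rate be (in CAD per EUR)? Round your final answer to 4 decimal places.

1.9343

Known legs of the cycle: 5.05 × 0.455 × 0.225 = 0.51699375
For no arbitrage the full-cycle product must be 1, so the missing rate is 1 / 0.51699375 ≈ 1.934259.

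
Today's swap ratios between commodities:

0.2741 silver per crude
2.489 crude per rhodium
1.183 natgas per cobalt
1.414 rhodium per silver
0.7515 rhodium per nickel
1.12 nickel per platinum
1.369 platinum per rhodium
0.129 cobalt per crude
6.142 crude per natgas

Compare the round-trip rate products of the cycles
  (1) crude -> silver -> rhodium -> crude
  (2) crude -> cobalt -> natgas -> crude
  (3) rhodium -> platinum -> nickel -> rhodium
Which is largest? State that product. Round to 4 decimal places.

(1) 0.2741 × 1.414 × 2.489 = 0.96468
(2) 0.129 × 1.183 × 6.142 = 0.93731
(3) 1.369 × 1.12 × 0.7515 = 1.15226
Highest is cycle (3) at 1.1523 (>1, arbitrage).

1.1523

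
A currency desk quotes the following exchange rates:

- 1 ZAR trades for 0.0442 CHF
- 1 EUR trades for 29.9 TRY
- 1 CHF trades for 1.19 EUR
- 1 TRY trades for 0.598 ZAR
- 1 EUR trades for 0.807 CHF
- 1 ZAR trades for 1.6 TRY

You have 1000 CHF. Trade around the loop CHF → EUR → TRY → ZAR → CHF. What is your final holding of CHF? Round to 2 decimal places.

940.46

1000 CHF × 1.19 = 1190 EUR
1190 EUR × 29.9 = 35581 TRY
35581 TRY × 0.598 = 21277.438 ZAR
21277.438 ZAR × 0.0442 = 940.4627596 CHF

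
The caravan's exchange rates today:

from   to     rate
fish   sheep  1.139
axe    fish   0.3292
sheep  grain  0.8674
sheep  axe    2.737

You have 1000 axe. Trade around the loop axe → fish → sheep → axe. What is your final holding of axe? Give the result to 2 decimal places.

1026.26

1000 axe × 0.3292 = 329.2 fish
329.2 fish × 1.139 = 374.9588 sheep
374.9588 sheep × 2.737 = 1026.2622356 axe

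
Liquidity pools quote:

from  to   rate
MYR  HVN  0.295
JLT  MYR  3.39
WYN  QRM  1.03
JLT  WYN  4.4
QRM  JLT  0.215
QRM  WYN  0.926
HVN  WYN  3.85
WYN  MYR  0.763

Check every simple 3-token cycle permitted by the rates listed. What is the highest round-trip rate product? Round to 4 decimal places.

0.9744

QRM→JLT→WYN→QRM: 0.215 × 4.4 × 1.03 = 0.97438
HVN→WYN→MYR→HVN: 3.85 × 0.763 × 0.295 = 0.86658
Maximum is QRM→JLT→WYN→QRM at 0.9744; no arbitrage — every cycle loses value.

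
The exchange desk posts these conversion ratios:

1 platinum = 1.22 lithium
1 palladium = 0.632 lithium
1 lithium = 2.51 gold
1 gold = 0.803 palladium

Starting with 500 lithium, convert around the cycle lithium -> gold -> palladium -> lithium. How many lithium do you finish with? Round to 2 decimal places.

500 lithium × 2.51 = 1255 gold
1255 gold × 0.803 = 1007.765 palladium
1007.765 palladium × 0.632 = 636.90748 lithium

636.91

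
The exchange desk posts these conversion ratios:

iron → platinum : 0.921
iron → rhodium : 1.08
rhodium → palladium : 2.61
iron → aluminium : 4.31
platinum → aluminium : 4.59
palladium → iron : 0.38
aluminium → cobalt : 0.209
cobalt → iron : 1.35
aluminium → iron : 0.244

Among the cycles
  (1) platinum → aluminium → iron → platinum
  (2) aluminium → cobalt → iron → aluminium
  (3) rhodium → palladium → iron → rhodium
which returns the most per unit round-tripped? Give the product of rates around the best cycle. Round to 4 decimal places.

(1) 4.59 × 0.244 × 0.921 = 1.03148
(2) 0.209 × 1.35 × 4.31 = 1.21607
(3) 2.61 × 0.38 × 1.08 = 1.07114
Highest is cycle (2) at 1.2161 (>1, arbitrage).

1.2161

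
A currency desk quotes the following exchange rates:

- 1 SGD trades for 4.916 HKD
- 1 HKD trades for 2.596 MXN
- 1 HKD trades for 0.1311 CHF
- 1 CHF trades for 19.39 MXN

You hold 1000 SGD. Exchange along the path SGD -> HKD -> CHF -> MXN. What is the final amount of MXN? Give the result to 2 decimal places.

1000 SGD × 4.916 = 4916 HKD
4916 HKD × 0.1311 = 644.4876 CHF
644.4876 CHF × 19.39 = 12496.614564 MXN

12496.61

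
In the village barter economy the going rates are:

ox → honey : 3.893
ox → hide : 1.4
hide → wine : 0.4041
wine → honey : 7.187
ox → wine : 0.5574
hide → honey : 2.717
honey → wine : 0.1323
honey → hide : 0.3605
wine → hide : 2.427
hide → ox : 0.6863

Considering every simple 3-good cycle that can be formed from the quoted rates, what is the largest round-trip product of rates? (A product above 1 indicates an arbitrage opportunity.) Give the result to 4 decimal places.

1.0470

hide→wine→honey→hide: 0.4041 × 7.187 × 0.3605 = 1.04699
ox→honey→hide→ox: 3.893 × 0.3605 × 0.6863 = 0.96317
ox→wine→hide→ox: 0.5574 × 2.427 × 0.6863 = 0.92843
hide→honey→wine→hide: 2.717 × 0.1323 × 2.427 = 0.87241
Maximum is hide→wine→honey→hide at 1.0470; arbitrage exists.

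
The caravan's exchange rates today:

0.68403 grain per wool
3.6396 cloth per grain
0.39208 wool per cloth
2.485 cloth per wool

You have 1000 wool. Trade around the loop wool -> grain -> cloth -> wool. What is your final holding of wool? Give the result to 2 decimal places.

976.12

1000 wool × 0.68403 = 684.03 grain
684.03 grain × 3.6396 = 2489.595588 cloth
2489.595588 cloth × 0.39208 = 976.12063814304 wool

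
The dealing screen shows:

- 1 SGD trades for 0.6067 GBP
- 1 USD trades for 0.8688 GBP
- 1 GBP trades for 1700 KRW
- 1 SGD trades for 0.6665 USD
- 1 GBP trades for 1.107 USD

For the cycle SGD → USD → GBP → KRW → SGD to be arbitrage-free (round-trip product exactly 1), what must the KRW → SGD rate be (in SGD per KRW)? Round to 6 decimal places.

Known legs of the cycle: 0.6665 × 0.8688 × 1700 = 984.39384
For no arbitrage the full-cycle product must be 1, so the missing rate is 1 / 984.39384 ≈ 0.00101585.

0.001016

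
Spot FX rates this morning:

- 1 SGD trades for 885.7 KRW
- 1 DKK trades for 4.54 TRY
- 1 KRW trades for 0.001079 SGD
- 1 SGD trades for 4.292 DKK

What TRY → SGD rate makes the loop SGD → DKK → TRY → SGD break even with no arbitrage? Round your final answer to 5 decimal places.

Known legs of the cycle: 4.292 × 4.54 = 19.48568
For no arbitrage the full-cycle product must be 1, so the missing rate is 1 / 19.48568 ≈ 0.0513197.

0.05132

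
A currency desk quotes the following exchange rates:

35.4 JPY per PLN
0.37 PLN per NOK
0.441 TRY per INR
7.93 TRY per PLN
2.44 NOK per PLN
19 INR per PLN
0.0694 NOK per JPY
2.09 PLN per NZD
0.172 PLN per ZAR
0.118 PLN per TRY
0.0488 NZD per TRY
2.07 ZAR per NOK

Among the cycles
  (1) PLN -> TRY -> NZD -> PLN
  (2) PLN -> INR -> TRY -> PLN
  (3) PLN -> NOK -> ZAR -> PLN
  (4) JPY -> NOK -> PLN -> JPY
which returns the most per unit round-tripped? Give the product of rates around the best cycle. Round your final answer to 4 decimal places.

(1) 7.93 × 0.0488 × 2.09 = 0.80880
(2) 19 × 0.441 × 0.118 = 0.98872
(3) 2.44 × 2.07 × 0.172 = 0.86874
(4) 0.0694 × 0.37 × 35.4 = 0.90900
Highest is cycle (2) at 0.9887 (≤1, no arbitrage).

0.9887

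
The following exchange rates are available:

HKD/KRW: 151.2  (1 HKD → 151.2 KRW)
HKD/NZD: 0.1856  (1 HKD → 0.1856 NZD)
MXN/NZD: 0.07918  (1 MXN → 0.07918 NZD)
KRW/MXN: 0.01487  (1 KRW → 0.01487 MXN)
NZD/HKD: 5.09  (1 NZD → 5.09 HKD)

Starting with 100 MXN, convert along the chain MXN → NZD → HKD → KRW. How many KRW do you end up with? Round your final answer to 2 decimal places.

6093.76

100 MXN × 0.07918 = 7.918 NZD
7.918 NZD × 5.09 = 40.30262 HKD
40.30262 HKD × 151.2 = 6093.756144 KRW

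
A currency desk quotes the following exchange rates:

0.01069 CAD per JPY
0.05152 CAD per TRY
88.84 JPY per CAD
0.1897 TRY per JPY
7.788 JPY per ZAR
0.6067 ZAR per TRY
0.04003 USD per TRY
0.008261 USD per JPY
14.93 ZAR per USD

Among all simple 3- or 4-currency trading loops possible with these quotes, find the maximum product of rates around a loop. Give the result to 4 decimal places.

ZAR→JPY→USD→ZAR: 7.788 × 0.008261 × 14.93 = 0.96055
ZAR→JPY→TRY→ZAR: 7.788 × 0.1897 × 0.6067 = 0.89633
ZAR→JPY→TRY→USD→ZAR: 7.788 × 0.1897 × 0.04003 × 14.93 = 0.88296
TRY→CAD→JPY→TRY: 0.05152 × 88.84 × 0.1897 = 0.86826
Maximum is ZAR→JPY→USD→ZAR at 0.9605; no arbitrage — every cycle loses value.

0.9605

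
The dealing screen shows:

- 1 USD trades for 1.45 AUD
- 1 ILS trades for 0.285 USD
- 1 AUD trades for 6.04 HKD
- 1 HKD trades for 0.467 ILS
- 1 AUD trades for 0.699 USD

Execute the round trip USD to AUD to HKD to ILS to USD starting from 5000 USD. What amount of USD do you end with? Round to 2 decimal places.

5000 USD × 1.45 = 7250 AUD
7250 AUD × 6.04 = 43790 HKD
43790 HKD × 0.467 = 20449.93 ILS
20449.93 ILS × 0.285 = 5828.23005 USD

5828.23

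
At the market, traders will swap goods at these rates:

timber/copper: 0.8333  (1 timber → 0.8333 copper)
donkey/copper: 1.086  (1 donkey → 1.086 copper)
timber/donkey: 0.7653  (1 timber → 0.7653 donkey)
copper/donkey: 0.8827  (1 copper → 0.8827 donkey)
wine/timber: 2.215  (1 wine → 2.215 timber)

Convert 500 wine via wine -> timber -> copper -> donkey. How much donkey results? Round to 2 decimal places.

500 wine × 2.215 = 1107.5 timber
1107.5 timber × 0.8333 = 922.87975 copper
922.87975 copper × 0.8827 = 814.625955325 donkey

814.63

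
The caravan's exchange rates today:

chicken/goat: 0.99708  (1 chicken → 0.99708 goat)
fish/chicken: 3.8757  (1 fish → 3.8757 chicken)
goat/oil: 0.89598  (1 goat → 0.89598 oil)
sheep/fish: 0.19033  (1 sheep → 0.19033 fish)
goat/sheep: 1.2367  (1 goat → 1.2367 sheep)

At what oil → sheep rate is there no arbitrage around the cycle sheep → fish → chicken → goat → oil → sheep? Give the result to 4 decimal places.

1.5174

Known legs of the cycle: 0.19033 × 3.8757 × 0.99708 × 0.89598 = 0.6590004650217097704
For no arbitrage the full-cycle product must be 1, so the missing rate is 1 / 0.6590004650217097704 ≈ 1.517450.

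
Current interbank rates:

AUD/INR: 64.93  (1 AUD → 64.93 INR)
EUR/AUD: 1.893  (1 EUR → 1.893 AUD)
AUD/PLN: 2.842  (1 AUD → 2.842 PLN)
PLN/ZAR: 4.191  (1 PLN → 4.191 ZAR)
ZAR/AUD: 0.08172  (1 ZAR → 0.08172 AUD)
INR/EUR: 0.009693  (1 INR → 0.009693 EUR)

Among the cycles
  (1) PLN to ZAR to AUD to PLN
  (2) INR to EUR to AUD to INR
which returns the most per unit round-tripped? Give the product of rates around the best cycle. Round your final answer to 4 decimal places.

1.1914

(1) 4.191 × 0.08172 × 2.842 = 0.97335
(2) 0.009693 × 1.893 × 64.93 = 1.19139
Highest is cycle (2) at 1.1914 (>1, arbitrage).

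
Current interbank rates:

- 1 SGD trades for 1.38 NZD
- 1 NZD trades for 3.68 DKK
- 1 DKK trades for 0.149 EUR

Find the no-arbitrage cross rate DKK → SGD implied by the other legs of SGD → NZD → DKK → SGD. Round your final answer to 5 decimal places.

Known legs of the cycle: 1.38 × 3.68 = 5.0784
For no arbitrage the full-cycle product must be 1, so the missing rate is 1 / 5.0784 ≈ 0.1969124.

0.19691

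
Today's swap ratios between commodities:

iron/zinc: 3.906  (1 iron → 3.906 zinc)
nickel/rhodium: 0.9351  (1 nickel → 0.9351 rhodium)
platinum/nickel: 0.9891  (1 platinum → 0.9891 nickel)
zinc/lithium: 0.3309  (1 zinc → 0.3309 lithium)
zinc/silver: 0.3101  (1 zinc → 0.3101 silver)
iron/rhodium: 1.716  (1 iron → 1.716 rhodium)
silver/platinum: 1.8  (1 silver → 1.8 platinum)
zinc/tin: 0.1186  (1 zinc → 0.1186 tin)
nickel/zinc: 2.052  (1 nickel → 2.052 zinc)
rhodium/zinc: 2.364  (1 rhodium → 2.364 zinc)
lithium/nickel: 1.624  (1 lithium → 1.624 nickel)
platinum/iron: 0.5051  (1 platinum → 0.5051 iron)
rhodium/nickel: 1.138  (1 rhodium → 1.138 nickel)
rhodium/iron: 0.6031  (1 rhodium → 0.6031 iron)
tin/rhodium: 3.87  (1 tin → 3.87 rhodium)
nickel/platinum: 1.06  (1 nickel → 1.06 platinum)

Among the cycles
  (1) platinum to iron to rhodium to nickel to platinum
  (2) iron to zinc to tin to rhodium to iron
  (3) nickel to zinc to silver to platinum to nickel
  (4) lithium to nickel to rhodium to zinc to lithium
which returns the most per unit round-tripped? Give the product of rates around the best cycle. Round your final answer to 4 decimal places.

(1) 0.5051 × 1.716 × 1.138 × 1.06 = 1.04555
(2) 3.906 × 0.1186 × 3.87 × 0.6031 = 1.08123
(3) 2.052 × 0.3101 × 1.8 × 0.9891 = 1.13290
(4) 1.624 × 0.9351 × 2.364 × 0.3309 = 1.18792
Highest is cycle (4) at 1.1879 (>1, arbitrage).

1.1879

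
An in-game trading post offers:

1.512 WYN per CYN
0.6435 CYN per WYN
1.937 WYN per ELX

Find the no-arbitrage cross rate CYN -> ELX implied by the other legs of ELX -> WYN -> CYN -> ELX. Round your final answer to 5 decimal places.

Known legs of the cycle: 1.937 × 0.6435 = 1.2464595
For no arbitrage the full-cycle product must be 1, so the missing rate is 1 / 1.2464595 ≈ 0.8022724.

0.80227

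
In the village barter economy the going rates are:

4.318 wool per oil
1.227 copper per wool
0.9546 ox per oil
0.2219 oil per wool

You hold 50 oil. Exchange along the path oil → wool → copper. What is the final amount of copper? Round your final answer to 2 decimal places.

264.91

50 oil × 4.318 = 215.9 wool
215.9 wool × 1.227 = 264.9093 copper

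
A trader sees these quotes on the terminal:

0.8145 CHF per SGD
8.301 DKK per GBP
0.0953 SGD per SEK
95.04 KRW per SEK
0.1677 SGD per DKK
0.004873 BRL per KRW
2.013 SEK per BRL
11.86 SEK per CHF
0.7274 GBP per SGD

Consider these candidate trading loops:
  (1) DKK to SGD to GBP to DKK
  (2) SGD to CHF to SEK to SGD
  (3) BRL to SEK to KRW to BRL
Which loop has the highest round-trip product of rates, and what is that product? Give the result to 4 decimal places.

1.0126

(1) 0.1677 × 0.7274 × 8.301 = 1.01260
(2) 0.8145 × 11.86 × 0.0953 = 0.92060
(3) 2.013 × 95.04 × 0.004873 = 0.93228
Highest is cycle (1) at 1.0126 (>1, arbitrage).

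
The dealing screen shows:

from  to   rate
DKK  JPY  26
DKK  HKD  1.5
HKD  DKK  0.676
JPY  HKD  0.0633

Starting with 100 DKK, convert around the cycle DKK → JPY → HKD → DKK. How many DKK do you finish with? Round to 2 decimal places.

111.26

100 DKK × 26 = 2600 JPY
2600 JPY × 0.0633 = 164.58 HKD
164.58 HKD × 0.676 = 111.25608 DKK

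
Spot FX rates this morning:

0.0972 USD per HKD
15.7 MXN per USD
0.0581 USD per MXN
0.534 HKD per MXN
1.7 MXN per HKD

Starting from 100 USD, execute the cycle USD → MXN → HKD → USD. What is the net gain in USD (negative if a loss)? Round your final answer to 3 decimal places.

100 USD × 15.7 = 1570 MXN
1570 MXN × 0.534 = 838.38 HKD
838.38 HKD × 0.0972 = 81.490536 USD
Net change: 81.490536 − 100 = -18.509464 USD

-18.509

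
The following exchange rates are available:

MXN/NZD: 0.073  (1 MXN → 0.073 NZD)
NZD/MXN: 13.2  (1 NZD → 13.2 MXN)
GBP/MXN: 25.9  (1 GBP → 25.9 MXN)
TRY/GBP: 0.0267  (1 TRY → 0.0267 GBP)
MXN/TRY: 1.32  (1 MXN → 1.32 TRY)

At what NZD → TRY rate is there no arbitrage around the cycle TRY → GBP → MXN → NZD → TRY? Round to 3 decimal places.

Known legs of the cycle: 0.0267 × 25.9 × 0.073 = 0.05048169
For no arbitrage the full-cycle product must be 1, so the missing rate is 1 / 0.05048169 ≈ 19.80916.

19.809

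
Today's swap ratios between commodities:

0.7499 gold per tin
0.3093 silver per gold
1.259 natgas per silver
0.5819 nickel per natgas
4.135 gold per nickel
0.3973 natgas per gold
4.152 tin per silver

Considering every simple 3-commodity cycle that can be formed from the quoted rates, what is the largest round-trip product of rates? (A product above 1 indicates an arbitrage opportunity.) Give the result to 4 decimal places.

silver→tin→gold→silver: 4.152 × 0.7499 × 0.3093 = 0.96303
gold→natgas→nickel→gold: 0.3973 × 0.5819 × 4.135 = 0.95597
Maximum is silver→tin→gold→silver at 0.9630; no arbitrage — every cycle loses value.

0.9630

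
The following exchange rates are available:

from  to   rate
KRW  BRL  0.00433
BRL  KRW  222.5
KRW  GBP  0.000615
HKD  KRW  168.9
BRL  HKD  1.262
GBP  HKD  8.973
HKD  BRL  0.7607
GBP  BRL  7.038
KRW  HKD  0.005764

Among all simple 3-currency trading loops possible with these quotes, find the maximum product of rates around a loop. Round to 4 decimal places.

HKD→BRL→KRW→HKD: 0.7607 × 222.5 × 0.005764 = 0.97559
GBP→BRL→KRW→GBP: 7.038 × 222.5 × 0.000615 = 0.96306
HKD→KRW→GBP→HKD: 168.9 × 0.000615 × 8.973 = 0.93206
HKD→KRW→BRL→HKD: 168.9 × 0.00433 × 1.262 = 0.92295
Maximum is HKD→BRL→KRW→HKD at 0.9756; no arbitrage — every cycle loses value.

0.9756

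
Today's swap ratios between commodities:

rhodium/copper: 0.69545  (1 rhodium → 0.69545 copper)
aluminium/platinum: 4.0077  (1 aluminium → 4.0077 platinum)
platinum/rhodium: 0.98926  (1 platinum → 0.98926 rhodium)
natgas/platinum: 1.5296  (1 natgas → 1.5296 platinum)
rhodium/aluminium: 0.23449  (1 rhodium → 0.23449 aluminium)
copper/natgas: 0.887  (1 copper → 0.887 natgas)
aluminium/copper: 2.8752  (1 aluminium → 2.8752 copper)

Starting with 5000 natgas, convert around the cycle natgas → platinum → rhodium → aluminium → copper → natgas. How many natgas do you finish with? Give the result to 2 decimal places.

4524.54

5000 natgas × 1.5296 = 7648 platinum
7648 platinum × 0.98926 = 7565.86048 rhodium
7565.86048 rhodium × 0.23449 = 1774.1186239552 aluminium
1774.1186239552 aluminium × 2.8752 = 5100.94586759599104 copper
5100.94586759599104 copper × 0.887 = 4524.53898455764405248 natgas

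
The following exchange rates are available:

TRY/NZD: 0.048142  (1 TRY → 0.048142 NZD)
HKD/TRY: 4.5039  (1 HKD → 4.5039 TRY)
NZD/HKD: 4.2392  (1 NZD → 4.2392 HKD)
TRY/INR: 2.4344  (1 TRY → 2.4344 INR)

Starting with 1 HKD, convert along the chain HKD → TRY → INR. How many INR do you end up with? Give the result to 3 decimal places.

10.964

1 HKD × 4.5039 = 4.5039 TRY
4.5039 TRY × 2.4344 = 10.96429416 INR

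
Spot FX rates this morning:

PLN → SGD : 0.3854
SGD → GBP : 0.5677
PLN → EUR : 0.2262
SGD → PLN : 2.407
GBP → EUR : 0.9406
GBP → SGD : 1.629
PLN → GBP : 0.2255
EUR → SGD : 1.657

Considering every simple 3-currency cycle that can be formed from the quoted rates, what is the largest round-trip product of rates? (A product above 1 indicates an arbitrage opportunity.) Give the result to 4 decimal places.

PLN→EUR→SGD→PLN: 0.2262 × 1.657 × 2.407 = 0.90218
GBP→EUR→SGD→GBP: 0.9406 × 1.657 × 0.5677 = 0.88480
GBP→SGD→PLN→GBP: 1.629 × 2.407 × 0.2255 = 0.88419
Maximum is PLN→EUR→SGD→PLN at 0.9022; no arbitrage — every cycle loses value.

0.9022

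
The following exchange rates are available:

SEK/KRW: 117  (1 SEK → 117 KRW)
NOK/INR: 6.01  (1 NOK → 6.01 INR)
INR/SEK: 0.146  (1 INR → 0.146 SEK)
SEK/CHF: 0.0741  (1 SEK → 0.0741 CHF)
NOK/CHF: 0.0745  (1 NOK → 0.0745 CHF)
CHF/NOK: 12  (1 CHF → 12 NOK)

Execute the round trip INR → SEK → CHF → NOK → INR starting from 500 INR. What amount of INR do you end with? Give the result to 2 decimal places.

390.12

500 INR × 0.146 = 73 SEK
73 SEK × 0.0741 = 5.4093 CHF
5.4093 CHF × 12 = 64.9116 NOK
64.9116 NOK × 6.01 = 390.118716 INR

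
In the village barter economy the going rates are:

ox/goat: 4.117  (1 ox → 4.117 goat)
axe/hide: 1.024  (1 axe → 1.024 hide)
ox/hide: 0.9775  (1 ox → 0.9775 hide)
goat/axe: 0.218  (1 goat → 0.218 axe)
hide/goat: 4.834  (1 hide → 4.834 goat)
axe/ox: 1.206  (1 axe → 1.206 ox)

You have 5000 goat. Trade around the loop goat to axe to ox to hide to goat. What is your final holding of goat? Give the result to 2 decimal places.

5000 goat × 0.218 = 1090 axe
1090 axe × 1.206 = 1314.54 ox
1314.54 ox × 0.9775 = 1284.96285 hide
1284.96285 hide × 4.834 = 6211.5104169 goat

6211.51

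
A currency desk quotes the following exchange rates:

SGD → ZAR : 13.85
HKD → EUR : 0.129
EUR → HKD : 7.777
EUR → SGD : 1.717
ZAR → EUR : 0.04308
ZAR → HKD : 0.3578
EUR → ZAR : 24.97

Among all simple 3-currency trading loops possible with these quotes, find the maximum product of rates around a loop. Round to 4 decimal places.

1.1525

EUR→ZAR→HKD→EUR: 24.97 × 0.3578 × 0.129 = 1.15252
EUR→SGD→ZAR→EUR: 1.717 × 13.85 × 0.04308 = 1.02446
Maximum is EUR→ZAR→HKD→EUR at 1.1525; arbitrage exists.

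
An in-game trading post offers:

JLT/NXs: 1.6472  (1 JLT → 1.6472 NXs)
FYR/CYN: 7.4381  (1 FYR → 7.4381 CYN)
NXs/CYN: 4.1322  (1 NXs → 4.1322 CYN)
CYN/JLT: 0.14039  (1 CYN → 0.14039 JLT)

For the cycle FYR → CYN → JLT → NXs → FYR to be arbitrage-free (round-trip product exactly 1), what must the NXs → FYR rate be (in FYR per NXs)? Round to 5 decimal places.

0.58137

Known legs of the cycle: 7.4381 × 0.14039 × 1.6472 = 1.7200636597448
For no arbitrage the full-cycle product must be 1, so the missing rate is 1 / 1.7200636597448 ≈ 0.5813738.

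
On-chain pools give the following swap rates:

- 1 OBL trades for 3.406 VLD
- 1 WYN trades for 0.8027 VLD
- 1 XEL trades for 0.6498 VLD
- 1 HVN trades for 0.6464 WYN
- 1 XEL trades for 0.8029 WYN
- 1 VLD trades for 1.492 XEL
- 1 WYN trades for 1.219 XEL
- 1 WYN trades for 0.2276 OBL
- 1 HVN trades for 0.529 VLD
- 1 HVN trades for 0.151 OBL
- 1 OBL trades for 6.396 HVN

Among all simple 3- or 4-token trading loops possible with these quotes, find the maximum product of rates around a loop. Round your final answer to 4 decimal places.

0.9616

WYN→VLD→XEL→WYN: 0.8027 × 1.492 × 0.8029 = 0.96158
WYN→OBL→HVN→WYN: 0.2276 × 6.396 × 0.6464 = 0.94098
WYN→OBL→VLD→XEL→WYN: 0.2276 × 3.406 × 1.492 × 0.8029 = 0.92864
Maximum is WYN→VLD→XEL→WYN at 0.9616; no arbitrage — every cycle loses value.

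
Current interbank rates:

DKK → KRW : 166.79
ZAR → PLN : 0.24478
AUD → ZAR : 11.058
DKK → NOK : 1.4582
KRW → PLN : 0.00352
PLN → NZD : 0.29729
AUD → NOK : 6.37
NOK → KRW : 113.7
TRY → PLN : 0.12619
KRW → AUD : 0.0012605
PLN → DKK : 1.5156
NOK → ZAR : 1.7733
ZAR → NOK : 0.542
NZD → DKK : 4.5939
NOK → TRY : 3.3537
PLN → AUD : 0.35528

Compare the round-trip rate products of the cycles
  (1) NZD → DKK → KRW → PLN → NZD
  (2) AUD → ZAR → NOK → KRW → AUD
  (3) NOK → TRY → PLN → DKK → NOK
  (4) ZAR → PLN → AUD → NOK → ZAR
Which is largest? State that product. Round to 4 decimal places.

(1) 4.5939 × 166.79 × 0.00352 × 0.29729 = 0.80182
(2) 11.058 × 0.542 × 113.7 × 0.0012605 = 0.85897
(3) 3.3537 × 0.12619 × 1.5156 × 1.4582 = 0.93530
(4) 0.24478 × 0.35528 × 6.37 × 1.7733 = 0.98235
Highest is cycle (4) at 0.9824 (≤1, no arbitrage).

0.9824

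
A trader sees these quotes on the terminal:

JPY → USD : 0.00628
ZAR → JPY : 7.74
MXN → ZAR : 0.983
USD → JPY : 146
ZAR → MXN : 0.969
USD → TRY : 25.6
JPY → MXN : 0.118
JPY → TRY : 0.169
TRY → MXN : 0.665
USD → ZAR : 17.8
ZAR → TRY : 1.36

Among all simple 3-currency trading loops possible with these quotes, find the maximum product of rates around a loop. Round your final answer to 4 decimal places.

MXN→ZAR→JPY→MXN: 0.983 × 7.74 × 0.118 = 0.89779
MXN→ZAR→TRY→MXN: 0.983 × 1.36 × 0.665 = 0.88903
ZAR→JPY→USD→ZAR: 7.74 × 0.00628 × 17.8 = 0.86521
Maximum is MXN→ZAR→JPY→MXN at 0.8978; no arbitrage — every cycle loses value.

0.8978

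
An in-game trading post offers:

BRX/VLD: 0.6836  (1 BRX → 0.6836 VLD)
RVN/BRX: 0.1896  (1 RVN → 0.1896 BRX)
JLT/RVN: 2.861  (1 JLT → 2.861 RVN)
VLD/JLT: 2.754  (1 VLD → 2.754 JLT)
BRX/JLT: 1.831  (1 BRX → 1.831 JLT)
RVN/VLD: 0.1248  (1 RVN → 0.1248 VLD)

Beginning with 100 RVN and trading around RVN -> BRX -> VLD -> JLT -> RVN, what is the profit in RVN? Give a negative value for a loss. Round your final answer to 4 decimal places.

100 RVN × 0.1896 = 18.96 BRX
18.96 BRX × 0.6836 = 12.961056 VLD
12.961056 VLD × 2.754 = 35.694748224 JLT
35.694748224 JLT × 2.861 = 102.122674668864 RVN
Net change: 102.122674668864 − 100 = 2.122674668864 RVN

2.1227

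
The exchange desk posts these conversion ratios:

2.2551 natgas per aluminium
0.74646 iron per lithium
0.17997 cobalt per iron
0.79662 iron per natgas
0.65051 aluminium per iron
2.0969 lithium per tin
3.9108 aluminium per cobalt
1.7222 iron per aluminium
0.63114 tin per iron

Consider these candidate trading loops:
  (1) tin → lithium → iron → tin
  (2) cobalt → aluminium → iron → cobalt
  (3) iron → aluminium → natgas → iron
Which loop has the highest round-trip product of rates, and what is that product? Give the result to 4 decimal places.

(1) 2.0969 × 0.74646 × 0.63114 = 0.98789
(2) 3.9108 × 1.7222 × 0.17997 = 1.21213
(3) 0.65051 × 2.2551 × 0.79662 = 1.16861
Highest is cycle (2) at 1.2121 (>1, arbitrage).

1.2121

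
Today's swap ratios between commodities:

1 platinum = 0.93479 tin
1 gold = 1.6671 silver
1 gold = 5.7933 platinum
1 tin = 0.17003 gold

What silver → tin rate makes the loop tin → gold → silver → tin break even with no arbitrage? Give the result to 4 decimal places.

3.5279

Known legs of the cycle: 0.17003 × 1.6671 = 0.283457013
For no arbitrage the full-cycle product must be 1, so the missing rate is 1 / 0.283457013 ≈ 3.527872.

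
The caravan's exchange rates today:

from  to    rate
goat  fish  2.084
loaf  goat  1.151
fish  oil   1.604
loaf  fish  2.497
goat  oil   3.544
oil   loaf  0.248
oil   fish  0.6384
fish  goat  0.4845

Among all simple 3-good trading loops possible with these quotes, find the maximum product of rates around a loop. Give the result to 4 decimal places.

1.0962

fish→goat→oil→fish: 0.4845 × 3.544 × 0.6384 = 1.09618
oil→loaf→goat→oil: 0.248 × 1.151 × 3.544 = 1.01163
fish→oil→loaf→fish: 1.604 × 0.248 × 2.497 = 0.99329
Maximum is fish→goat→oil→fish at 1.0962; arbitrage exists.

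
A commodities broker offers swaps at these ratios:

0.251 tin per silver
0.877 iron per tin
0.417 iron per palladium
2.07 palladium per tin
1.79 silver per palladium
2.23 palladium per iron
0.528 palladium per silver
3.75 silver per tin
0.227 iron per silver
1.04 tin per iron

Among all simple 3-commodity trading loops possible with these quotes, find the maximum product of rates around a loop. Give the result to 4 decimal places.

0.9300

palladium→silver→tin→palladium: 1.79 × 0.251 × 2.07 = 0.93003
palladium→silver→iron→palladium: 1.79 × 0.227 × 2.23 = 0.90612
palladium→iron→tin→palladium: 0.417 × 1.04 × 2.07 = 0.89772
iron→tin→silver→iron: 1.04 × 3.75 × 0.227 = 0.88530
Maximum is palladium→silver→tin→palladium at 0.9300; no arbitrage — every cycle loses value.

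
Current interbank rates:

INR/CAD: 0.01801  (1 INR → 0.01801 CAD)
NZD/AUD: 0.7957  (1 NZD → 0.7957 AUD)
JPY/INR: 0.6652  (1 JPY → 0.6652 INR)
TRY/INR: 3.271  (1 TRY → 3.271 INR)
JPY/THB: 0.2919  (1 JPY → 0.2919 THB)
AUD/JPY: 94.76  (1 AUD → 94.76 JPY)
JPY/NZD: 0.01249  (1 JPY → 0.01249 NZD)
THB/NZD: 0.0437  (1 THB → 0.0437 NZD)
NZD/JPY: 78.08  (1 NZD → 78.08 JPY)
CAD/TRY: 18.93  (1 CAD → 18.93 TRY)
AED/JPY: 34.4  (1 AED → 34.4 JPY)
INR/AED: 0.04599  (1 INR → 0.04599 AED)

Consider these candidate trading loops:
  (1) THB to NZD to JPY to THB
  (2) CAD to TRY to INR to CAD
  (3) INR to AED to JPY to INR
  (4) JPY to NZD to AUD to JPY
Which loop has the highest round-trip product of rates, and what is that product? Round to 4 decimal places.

(1) 0.0437 × 78.08 × 0.2919 = 0.99599
(2) 18.93 × 3.271 × 0.01801 = 1.11518
(3) 0.04599 × 34.4 × 0.6652 = 1.05238
(4) 0.01249 × 0.7957 × 94.76 = 0.94175
Highest is cycle (2) at 1.1152 (>1, arbitrage).

1.1152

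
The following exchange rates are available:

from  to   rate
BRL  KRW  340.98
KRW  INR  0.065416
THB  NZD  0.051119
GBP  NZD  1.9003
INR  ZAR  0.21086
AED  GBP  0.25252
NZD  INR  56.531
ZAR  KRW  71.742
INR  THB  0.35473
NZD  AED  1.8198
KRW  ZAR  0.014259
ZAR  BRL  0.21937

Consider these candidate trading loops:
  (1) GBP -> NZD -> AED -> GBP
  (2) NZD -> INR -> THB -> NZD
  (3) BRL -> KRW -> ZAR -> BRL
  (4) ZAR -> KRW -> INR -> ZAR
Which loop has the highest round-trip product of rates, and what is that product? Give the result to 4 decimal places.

1.0666

(1) 1.9003 × 1.8198 × 0.25252 = 0.87326
(2) 56.531 × 0.35473 × 0.051119 = 1.02510
(3) 340.98 × 0.014259 × 0.21937 = 1.06658
(4) 71.742 × 0.065416 × 0.21086 = 0.98958
Highest is cycle (3) at 1.0666 (>1, arbitrage).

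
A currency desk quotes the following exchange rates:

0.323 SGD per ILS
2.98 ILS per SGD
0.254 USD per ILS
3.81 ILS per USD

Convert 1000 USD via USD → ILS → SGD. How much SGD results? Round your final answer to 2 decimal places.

1000 USD × 3.81 = 3810 ILS
3810 ILS × 0.323 = 1230.63 SGD

1230.63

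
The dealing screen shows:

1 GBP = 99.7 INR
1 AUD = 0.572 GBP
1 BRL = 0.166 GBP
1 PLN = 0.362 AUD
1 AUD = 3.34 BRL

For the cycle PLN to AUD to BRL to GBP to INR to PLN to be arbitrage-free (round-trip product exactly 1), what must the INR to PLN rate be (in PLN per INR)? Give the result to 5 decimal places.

0.04997

Known legs of the cycle: 0.362 × 3.34 × 0.166 × 99.7 = 20.010515816
For no arbitrage the full-cycle product must be 1, so the missing rate is 1 / 20.010515816 ≈ 0.0499737.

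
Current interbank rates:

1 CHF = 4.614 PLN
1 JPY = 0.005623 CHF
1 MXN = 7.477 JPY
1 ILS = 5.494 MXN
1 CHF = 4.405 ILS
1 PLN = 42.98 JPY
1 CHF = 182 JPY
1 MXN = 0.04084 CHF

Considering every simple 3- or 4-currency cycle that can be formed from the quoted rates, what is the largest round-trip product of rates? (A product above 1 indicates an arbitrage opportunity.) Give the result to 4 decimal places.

CHF→PLN→JPY→CHF: 4.614 × 42.98 × 0.005623 = 1.11510
MXN→JPY→CHF→ILS→MXN: 7.477 × 0.005623 × 4.405 × 5.494 = 1.01749
MXN→CHF→ILS→MXN: 0.04084 × 4.405 × 5.494 = 0.98837
Maximum is CHF→PLN→JPY→CHF at 1.1151; arbitrage exists.

1.1151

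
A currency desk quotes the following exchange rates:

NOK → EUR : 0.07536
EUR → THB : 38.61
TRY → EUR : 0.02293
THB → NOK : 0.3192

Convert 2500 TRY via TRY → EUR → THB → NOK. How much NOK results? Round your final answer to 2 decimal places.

2500 TRY × 0.02293 = 57.325 EUR
57.325 EUR × 38.61 = 2213.31825 THB
2213.31825 THB × 0.3192 = 706.4911854 NOK

706.49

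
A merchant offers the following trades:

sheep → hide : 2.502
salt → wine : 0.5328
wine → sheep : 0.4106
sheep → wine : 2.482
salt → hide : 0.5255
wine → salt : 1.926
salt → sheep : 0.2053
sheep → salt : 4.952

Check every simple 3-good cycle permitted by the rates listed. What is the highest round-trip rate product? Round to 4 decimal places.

1.0833

wine→sheep→salt→wine: 0.4106 × 4.952 × 0.5328 = 1.08334
wine→salt→sheep→wine: 1.926 × 0.2053 × 2.482 = 0.98140
Maximum is wine→sheep→salt→wine at 1.0833; arbitrage exists.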